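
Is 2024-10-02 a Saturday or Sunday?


Anchor: Jan 1, 2024. With p = 2024 - 1 = 2023: (p + p//4 - p//100 + p//400) mod 7 = (2023 + 505 - 20 + 5) mod 7 = 2513 mod 7 = 0 -> Monday (Mon=0 ... Sun=6)
Day of year: 276; offset = 275
Weekday index = (0 + 275) mod 7 = 2 -> Wednesday
Weekend days: Saturday, Sunday

No


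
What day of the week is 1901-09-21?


Date: September 21, 1901
Anchor: Jan 1, 1901. With p = 1901 - 1 = 1900: (p + p//4 - p//100 + p//400) mod 7 = (1900 + 475 - 19 + 4) mod 7 = 2360 mod 7 = 1 -> Tuesday (Mon=0 ... Sun=6)
Days before September (Jan-Aug): 243; offset = 243 + 21 - 1 = 263
Weekday index = (1 + 263) mod 7 = 5

Day of the week: Saturday


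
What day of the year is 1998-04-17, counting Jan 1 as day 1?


Date: April 17, 1998
Days in months 1 through 3: 90
Plus 17 days in April

Day of year: 107


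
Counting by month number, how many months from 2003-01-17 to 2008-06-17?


From January 2003 to June 2008
5 years * 12 = 60 months, plus 5 months = 65

65 months


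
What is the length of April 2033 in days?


April 2033

30 days


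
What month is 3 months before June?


June is month 6
6 - 3 = 3

March


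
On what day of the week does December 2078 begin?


Target: December 1, 2078
Anchor: Jan 1, 2078. With p = 2078 - 1 = 2077: (p + p//4 - p//100 + p//400) mod 7 = (2077 + 519 - 20 + 5) mod 7 = 2581 mod 7 = 5 -> Saturday (Mon=0 ... Sun=6)
Days before December (Jan-Nov): 334 days
Weekday index = (5 + 334) mod 7 = 3

Thursday


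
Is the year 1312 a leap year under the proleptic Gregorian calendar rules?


Gregorian leap year rule: divisible by 4, but not by 100, unless also by 400.
1312 is divisible by 4 but not 100 -> leap year

Yes


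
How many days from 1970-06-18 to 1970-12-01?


From 1970-06-18 to 1970-12-01
1970-06-18: days before June = 31 + 28 + 31 + 30 + 31 = 151 (1970 is not a leap year); day of year = 151 + 18 = 169
1970-12-01: days before December = 31 + 28 + 31 + 30 + 31 + 30 + 31 + 31 + 30 + 31 + 30 = 334 (1970 is not a leap year); day of year = 334 + 1 = 335
Same year: 335 - 169 = 166

166 days


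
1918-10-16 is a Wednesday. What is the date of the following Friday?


Current: Wednesday
Target: Friday
Days ahead: 2

Next Friday: 1918-10-18


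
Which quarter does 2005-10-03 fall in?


Month: October (month 10)
Q1: Jan-Mar, Q2: Apr-Jun, Q3: Jul-Sep, Q4: Oct-Dec

Q4


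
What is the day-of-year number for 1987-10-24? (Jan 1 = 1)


Date: October 24, 1987
Days in months 1 through 9: 273
Plus 24 days in October

Day of year: 297


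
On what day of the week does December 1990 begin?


Target: December 1, 1990
Anchor: Jan 1, 1990. With p = 1990 - 1 = 1989: (p + p//4 - p//100 + p//400) mod 7 = (1989 + 497 - 19 + 4) mod 7 = 2471 mod 7 = 0 -> Monday (Mon=0 ... Sun=6)
Days before December (Jan-Nov): 334 days
Weekday index = (0 + 334) mod 7 = 5

Saturday


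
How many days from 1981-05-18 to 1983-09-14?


From 1981-05-18 to 1983-09-14
1981-05-18: days before May = 31 + 28 + 31 + 30 = 120 (1981 is not a leap year); day of year = 120 + 18 = 138
1983-09-14: days before September = 31 + 28 + 31 + 30 + 31 + 30 + 31 + 31 = 243 (1983 is not a leap year); day of year = 243 + 14 = 257
Rest of 1981: 365 - 138 = 227
Full years 1982 (365): 365
Total = 227 + 365 + 257 = 849

849 days


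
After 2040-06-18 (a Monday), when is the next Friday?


Current: Monday
Target: Friday
Days ahead: 4

Next Friday: 2040-06-22


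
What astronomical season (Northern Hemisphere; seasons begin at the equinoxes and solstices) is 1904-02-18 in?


Date: February 18
Astronomical Winter (approx.; exact equinox/solstice day varies by year): December 21 to March 19
February 18 falls within the Winter window

Winter


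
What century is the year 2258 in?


Century = (year - 1) // 100 + 1
= (2258 - 1) // 100 + 1
= 2257 // 100 + 1
= 22 + 1

23rd century


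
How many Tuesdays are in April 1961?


April 1961 has 30 days
Anchor: Jan 1, 1961. With p = 1961 - 1 = 1960: (p + p//4 - p//100 + p//400) mod 7 = (1960 + 490 - 19 + 4) mod 7 = 2435 mod 7 = 6 -> Sunday (Mon=0 ... Sun=6)
Days before April (Jan-Mar): 90; April 1 index = (6 + 90) mod 7 = 5 -> Saturday
First Tuesday is April 4
Tuesdays: 4, 11, 18, 25

4 Tuesdays


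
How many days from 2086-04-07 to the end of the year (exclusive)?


Day of year: 97 of 365
Remaining = 365 - 97

268 days


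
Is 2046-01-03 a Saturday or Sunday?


Anchor: Jan 1, 2046. With p = 2046 - 1 = 2045: (p + p//4 - p//100 + p//400) mod 7 = (2045 + 511 - 20 + 5) mod 7 = 2541 mod 7 = 0 -> Monday (Mon=0 ... Sun=6)
Day of year: 3; offset = 2
Weekday index = (0 + 2) mod 7 = 2 -> Wednesday
Weekend days: Saturday, Sunday

No


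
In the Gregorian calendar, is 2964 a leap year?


Gregorian leap year rule: divisible by 4, but not by 100, unless also by 400.
2964 is divisible by 4 but not 100 -> leap year

Yes


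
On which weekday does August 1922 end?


August 1922 has 31 days
Anchor: Jan 1, 1922. With p = 1922 - 1 = 1921: (p + p//4 - p//100 + p//400) mod 7 = (1921 + 480 - 19 + 4) mod 7 = 2386 mod 7 = 6 -> Sunday (Mon=0 ... Sun=6)
Days before August (Jan-Jul): 212; August 1 index = (6 + 212) mod 7 = 1 -> Tuesday
Last day offset: 31 - 1 = 30 days
Weekday index = (1 + 30) mod 7 = 3

Thursday, August 31


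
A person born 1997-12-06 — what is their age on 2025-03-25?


Birth: 1997-12-06
Reference: 2025-03-25
Year difference: 2025 - 1997 = 28
Birthday not yet reached in 2025, subtract 1

27 years old


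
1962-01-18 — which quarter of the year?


Month: January (month 1)
Q1: Jan-Mar, Q2: Apr-Jun, Q3: Jul-Sep, Q4: Oct-Dec

Q1


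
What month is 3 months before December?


December is month 12
12 - 3 = 9

September


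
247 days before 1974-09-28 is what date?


Start: 1974-09-28, subtract 247 days
Back 28 days from September 28 reaches August 31, 1974 -> 219 left
August 1974 has 31 days -> back to July 31, 1974 -> 188 left
July 1974 has 31 days -> back to June 30, 1974 -> 157 left
June 1974 has 30 days -> back to May 31, 1974 -> 127 left
May 1974 has 31 days -> back to April 30, 1974 -> 96 left
April 1974 has 30 days -> back to March 31, 1974 -> 66 left
March 1974 has 31 days -> back to February 28, 1974 -> 35 left
February 1974 has 28 days -> back to January 31, 1974 -> 7 left
January 1974: 31 - 7 = 24 -> lands on January 24

Result: 1974-01-24


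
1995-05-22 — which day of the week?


Date: May 22, 1995
Anchor: Jan 1, 1995. With p = 1995 - 1 = 1994: (p + p//4 - p//100 + p//400) mod 7 = (1994 + 498 - 19 + 4) mod 7 = 2477 mod 7 = 6 -> Sunday (Mon=0 ... Sun=6)
Days before May (Jan-Apr): 120; offset = 120 + 22 - 1 = 141
Weekday index = (6 + 141) mod 7 = 0

Day of the week: Monday


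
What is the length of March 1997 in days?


March 1997

31 days


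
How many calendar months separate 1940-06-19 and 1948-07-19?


From June 1940 to July 1948
8 years * 12 = 96 months, plus 1 month = 97

97 months


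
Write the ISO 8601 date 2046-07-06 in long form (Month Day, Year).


ISO 2046-07-06 parses as year=2046, month=07, day=06
Month 7 -> July

July 6, 2046


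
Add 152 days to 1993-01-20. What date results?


Start: 1993-01-20, add 152 days
January 1993 has 31 days: 31 - 20 = 11 days to January 31 -> 141 left
February 1993 has 28 days -> 113 left
March 1993 has 31 days -> 82 left
April 1993 has 30 days -> 52 left
May 1993 has 31 days -> 21 left
June 1993: 21 <= 30 -> lands on June 21

Result: 1993-06-21


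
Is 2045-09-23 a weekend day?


Anchor: Jan 1, 2045. With p = 2045 - 1 = 2044: (p + p//4 - p//100 + p//400) mod 7 = (2044 + 511 - 20 + 5) mod 7 = 2540 mod 7 = 6 -> Sunday (Mon=0 ... Sun=6)
Day of year: 266; offset = 265
Weekday index = (6 + 265) mod 7 = 5 -> Saturday
Weekend days: Saturday, Sunday

Yes


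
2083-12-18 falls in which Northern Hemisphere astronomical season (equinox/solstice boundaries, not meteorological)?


Date: December 18
Astronomical Autumn (approx.; exact equinox/solstice day varies by year): September 22 to December 20
December 18 falls within the Autumn window

Autumn


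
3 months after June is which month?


June is month 6
6 + 3 = 9

September


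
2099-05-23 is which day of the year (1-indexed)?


Date: May 23, 2099
Days in months 1 through 4: 120
Plus 23 days in May

Day of year: 143


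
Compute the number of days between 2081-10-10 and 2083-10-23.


From 2081-10-10 to 2083-10-23
2081-10-10: days before October = 31 + 28 + 31 + 30 + 31 + 30 + 31 + 31 + 30 = 273 (2081 is not a leap year); day of year = 273 + 10 = 283
2083-10-23: days before October = 31 + 28 + 31 + 30 + 31 + 30 + 31 + 31 + 30 = 273 (2083 is not a leap year); day of year = 273 + 23 = 296
Rest of 2081: 365 - 283 = 82
Full years 2082 (365): 365
Total = 82 + 365 + 296 = 743

743 days


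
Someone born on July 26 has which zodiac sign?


Date: July 26
Conventional tropical zodiac dates: Leo from July 23 onward; Virgo starts August 23
July 26 falls within the Leo range

Leo


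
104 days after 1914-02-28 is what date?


Start: 1914-02-28, add 104 days
February 28 is the last day of February 1914 -> 104 left
March 1914 has 31 days -> 73 left
April 1914 has 30 days -> 43 left
May 1914 has 31 days -> 12 left
June 1914: 12 <= 30 -> lands on June 12

Result: 1914-06-12


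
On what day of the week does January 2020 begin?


Target: January 1, 2020
Anchor: Jan 1, 2020. With p = 2020 - 1 = 2019: (p + p//4 - p//100 + p//400) mod 7 = (2019 + 504 - 20 + 5) mod 7 = 2508 mod 7 = 2 -> Wednesday (Mon=0 ... Sun=6)
Offset from anchor: 0 days
Weekday index = (2 + 0) mod 7 = 2

Wednesday


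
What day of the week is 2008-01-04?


Date: January 4, 2008
Anchor: Jan 1, 2008. With p = 2008 - 1 = 2007: (p + p//4 - p//100 + p//400) mod 7 = (2007 + 501 - 20 + 5) mod 7 = 2493 mod 7 = 1 -> Tuesday (Mon=0 ... Sun=6)
Days into year = 4 - 1 = 3
Weekday index = (1 + 3) mod 7 = 4

Day of the week: Friday


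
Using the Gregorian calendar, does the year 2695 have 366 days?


Gregorian leap year rule: divisible by 4, but not by 100, unless also by 400.
2695 is not divisible by 4 -> not a leap year

No


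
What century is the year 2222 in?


Century = (year - 1) // 100 + 1
= (2222 - 1) // 100 + 1
= 2221 // 100 + 1
= 22 + 1

23rd century


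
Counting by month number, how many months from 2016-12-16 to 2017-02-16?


From December 2016 to February 2017
1 year * 12 = 12 months, minus 10 months = 2

2 months


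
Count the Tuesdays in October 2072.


October 2072 has 31 days
Anchor: Jan 1, 2072. With p = 2072 - 1 = 2071: (p + p//4 - p//100 + p//400) mod 7 = (2071 + 517 - 20 + 5) mod 7 = 2573 mod 7 = 4 -> Friday (Mon=0 ... Sun=6)
Days before October (Jan-Sep): 274; October 1 index = (4 + 274) mod 7 = 5 -> Saturday
First Tuesday is October 4
Tuesdays: 4, 11, 18, 25

4 Tuesdays


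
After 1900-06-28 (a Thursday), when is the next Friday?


Current: Thursday
Target: Friday
Days ahead: 1

Next Friday: 1900-06-29


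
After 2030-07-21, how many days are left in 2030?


Day of year: 202 of 365
Remaining = 365 - 202

163 days


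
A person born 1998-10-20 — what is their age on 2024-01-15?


Birth: 1998-10-20
Reference: 2024-01-15
Year difference: 2024 - 1998 = 26
Birthday not yet reached in 2024, subtract 1

25 years old


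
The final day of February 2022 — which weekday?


February 2022 has 28 days
Anchor: Jan 1, 2022. With p = 2022 - 1 = 2021: (p + p//4 - p//100 + p//400) mod 7 = (2021 + 505 - 20 + 5) mod 7 = 2511 mod 7 = 5 -> Saturday (Mon=0 ... Sun=6)
Days before February (Jan): 31; February 1 index = (5 + 31) mod 7 = 1 -> Tuesday
Last day offset: 28 - 1 = 27 days
Weekday index = (1 + 27) mod 7 = 0

Monday, February 28


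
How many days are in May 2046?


May 2046

31 days


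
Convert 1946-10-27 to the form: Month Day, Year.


ISO 1946-10-27 parses as year=1946, month=10, day=27
Month 10 -> October

October 27, 1946


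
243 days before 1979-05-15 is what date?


Start: 1979-05-15, subtract 243 days
Back 15 days from May 15 reaches April 30, 1979 -> 228 left
April 1979 has 30 days -> back to March 31, 1979 -> 198 left
March 1979 has 31 days -> back to February 28, 1979 -> 167 left
February 1979 has 28 days -> back to January 31, 1979 -> 139 left
January 1979 has 31 days -> back to December 31, 1978 -> 108 left
December 1978 has 31 days -> back to November 30, 1978 -> 77 left
November 1978 has 30 days -> back to October 31, 1978 -> 47 left
October 1978 has 31 days -> back to September 30, 1978 -> 16 left
September 1978: 30 - 16 = 14 -> lands on September 14

Result: 1978-09-14


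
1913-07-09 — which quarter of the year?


Month: July (month 7)
Q1: Jan-Mar, Q2: Apr-Jun, Q3: Jul-Sep, Q4: Oct-Dec

Q3


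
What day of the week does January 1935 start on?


Target: January 1, 1935
Anchor: Jan 1, 1935. With p = 1935 - 1 = 1934: (p + p//4 - p//100 + p//400) mod 7 = (1934 + 483 - 19 + 4) mod 7 = 2402 mod 7 = 1 -> Tuesday (Mon=0 ... Sun=6)
Offset from anchor: 0 days
Weekday index = (1 + 0) mod 7 = 1

Tuesday


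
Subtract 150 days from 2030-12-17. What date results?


Start: 2030-12-17, subtract 150 days
Back 17 days from December 17 reaches November 30, 2030 -> 133 left
November 2030 has 30 days -> back to October 31, 2030 -> 103 left
October 2030 has 31 days -> back to September 30, 2030 -> 72 left
September 2030 has 30 days -> back to August 31, 2030 -> 42 left
August 2030 has 31 days -> back to July 31, 2030 -> 11 left
July 2030: 31 - 11 = 20 -> lands on July 20

Result: 2030-07-20


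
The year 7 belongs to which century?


Century = (year - 1) // 100 + 1
= (7 - 1) // 100 + 1
= 6 // 100 + 1
= 0 + 1

1st century


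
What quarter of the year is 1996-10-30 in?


Month: October (month 10)
Q1: Jan-Mar, Q2: Apr-Jun, Q3: Jul-Sep, Q4: Oct-Dec

Q4


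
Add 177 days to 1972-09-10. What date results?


Start: 1972-09-10, add 177 days
September 1972 has 30 days: 30 - 10 = 20 days to September 30 -> 157 left
October 1972 has 31 days -> 126 left
November 1972 has 30 days -> 96 left
December 1972 has 31 days -> 65 left
January 1973 has 31 days -> 34 left
February 1973 has 28 days -> 6 left
March 1973: 6 <= 31 -> lands on March 6

Result: 1973-03-06


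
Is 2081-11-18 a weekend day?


Anchor: Jan 1, 2081. With p = 2081 - 1 = 2080: (p + p//4 - p//100 + p//400) mod 7 = (2080 + 520 - 20 + 5) mod 7 = 2585 mod 7 = 2 -> Wednesday (Mon=0 ... Sun=6)
Day of year: 322; offset = 321
Weekday index = (2 + 321) mod 7 = 1 -> Tuesday
Weekend days: Saturday, Sunday

No


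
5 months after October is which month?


October is month 10
10 + 5 = 15; wrap: 15 - 12 = 3

March


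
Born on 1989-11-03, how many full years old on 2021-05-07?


Birth: 1989-11-03
Reference: 2021-05-07
Year difference: 2021 - 1989 = 32
Birthday not yet reached in 2021, subtract 1

31 years old


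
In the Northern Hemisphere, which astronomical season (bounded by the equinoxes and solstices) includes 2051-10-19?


Date: October 19
Astronomical Autumn (approx.; exact equinox/solstice day varies by year): September 22 to December 20
October 19 falls within the Autumn window

Autumn


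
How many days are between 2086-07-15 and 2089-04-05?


From 2086-07-15 to 2089-04-05
2086-07-15: days before July = 31 + 28 + 31 + 30 + 31 + 30 = 181 (2086 is not a leap year); day of year = 181 + 15 = 196
2089-04-05: days before April = 31 + 28 + 31 = 90 (2089 is not a leap year); day of year = 90 + 5 = 95
Rest of 2086: 365 - 196 = 169
Full years 2087 (365), 2088 (366): 731
Total = 169 + 731 + 95 = 995

995 days


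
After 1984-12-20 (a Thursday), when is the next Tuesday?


Current: Thursday
Target: Tuesday
Days ahead: 5

Next Tuesday: 1984-12-25


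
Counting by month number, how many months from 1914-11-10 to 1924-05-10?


From November 1914 to May 1924
10 years * 12 = 120 months, minus 6 months = 114

114 months


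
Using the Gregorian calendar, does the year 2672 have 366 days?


Gregorian leap year rule: divisible by 4, but not by 100, unless also by 400.
2672 is divisible by 4 but not 100 -> leap year

Yes


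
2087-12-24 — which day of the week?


Date: December 24, 2087
Anchor: Jan 1, 2087. With p = 2087 - 1 = 2086: (p + p//4 - p//100 + p//400) mod 7 = (2086 + 521 - 20 + 5) mod 7 = 2592 mod 7 = 2 -> Wednesday (Mon=0 ... Sun=6)
Days before December (Jan-Nov): 334; offset = 334 + 24 - 1 = 357
Weekday index = (2 + 357) mod 7 = 2

Day of the week: Wednesday


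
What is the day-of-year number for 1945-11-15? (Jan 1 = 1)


Date: November 15, 1945
Days in months 1 through 10: 304
Plus 15 days in November

Day of year: 319


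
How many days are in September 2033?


September 2033

30 days


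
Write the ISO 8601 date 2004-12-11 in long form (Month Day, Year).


ISO 2004-12-11 parses as year=2004, month=12, day=11
Month 12 -> December

December 11, 2004


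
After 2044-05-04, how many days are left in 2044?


Day of year: 125 of 366
Remaining = 366 - 125

241 days


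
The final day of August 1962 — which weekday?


August 1962 has 31 days
Anchor: Jan 1, 1962. With p = 1962 - 1 = 1961: (p + p//4 - p//100 + p//400) mod 7 = (1961 + 490 - 19 + 4) mod 7 = 2436 mod 7 = 0 -> Monday (Mon=0 ... Sun=6)
Days before August (Jan-Jul): 212; August 1 index = (0 + 212) mod 7 = 2 -> Wednesday
Last day offset: 31 - 1 = 30 days
Weekday index = (2 + 30) mod 7 = 4

Friday, August 31


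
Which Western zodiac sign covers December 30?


Date: December 30
Conventional tropical zodiac dates: Capricorn from December 22 onward; Aquarius starts January 20
December 30 falls within the Capricorn range

Capricorn


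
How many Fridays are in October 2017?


October 2017 has 31 days
Anchor: Jan 1, 2017. With p = 2017 - 1 = 2016: (p + p//4 - p//100 + p//400) mod 7 = (2016 + 504 - 20 + 5) mod 7 = 2505 mod 7 = 6 -> Sunday (Mon=0 ... Sun=6)
Days before October (Jan-Sep): 273; October 1 index = (6 + 273) mod 7 = 6 -> Sunday
First Friday is October 6
Fridays: 6, 13, 20, 27

4 Fridays


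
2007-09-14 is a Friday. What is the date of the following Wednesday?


Current: Friday
Target: Wednesday
Days ahead: 5

Next Wednesday: 2007-09-19


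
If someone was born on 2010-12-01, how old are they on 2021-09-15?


Birth: 2010-12-01
Reference: 2021-09-15
Year difference: 2021 - 2010 = 11
Birthday not yet reached in 2021, subtract 1

10 years old


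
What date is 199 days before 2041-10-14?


Start: 2041-10-14, subtract 199 days
Back 14 days from October 14 reaches September 30, 2041 -> 185 left
September 2041 has 30 days -> back to August 31, 2041 -> 155 left
August 2041 has 31 days -> back to July 31, 2041 -> 124 left
July 2041 has 31 days -> back to June 30, 2041 -> 93 left
June 2041 has 30 days -> back to May 31, 2041 -> 63 left
May 2041 has 31 days -> back to April 30, 2041 -> 32 left
April 2041 has 30 days -> back to March 31, 2041 -> 2 left
March 2041: 31 - 2 = 29 -> lands on March 29

Result: 2041-03-29


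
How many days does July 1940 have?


July 1940

31 days


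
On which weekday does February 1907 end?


February 1907 has 28 days
Anchor: Jan 1, 1907. With p = 1907 - 1 = 1906: (p + p//4 - p//100 + p//400) mod 7 = (1906 + 476 - 19 + 4) mod 7 = 2367 mod 7 = 1 -> Tuesday (Mon=0 ... Sun=6)
Days before February (Jan): 31; February 1 index = (1 + 31) mod 7 = 4 -> Friday
Last day offset: 28 - 1 = 27 days
Weekday index = (4 + 27) mod 7 = 3

Thursday, February 28


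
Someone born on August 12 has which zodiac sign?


Date: August 12
Conventional tropical zodiac dates: Leo from July 23 onward; Virgo starts August 23
August 12 falls within the Leo range

Leo


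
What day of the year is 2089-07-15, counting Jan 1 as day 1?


Date: July 15, 2089
Days in months 1 through 6: 181
Plus 15 days in July

Day of year: 196


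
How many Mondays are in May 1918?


May 1918 has 31 days
Anchor: Jan 1, 1918. With p = 1918 - 1 = 1917: (p + p//4 - p//100 + p//400) mod 7 = (1917 + 479 - 19 + 4) mod 7 = 2381 mod 7 = 1 -> Tuesday (Mon=0 ... Sun=6)
Days before May (Jan-Apr): 120; May 1 index = (1 + 120) mod 7 = 2 -> Wednesday
First Monday is May 6
Mondays: 6, 13, 20, 27

4 Mondays


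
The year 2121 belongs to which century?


Century = (year - 1) // 100 + 1
= (2121 - 1) // 100 + 1
= 2120 // 100 + 1
= 21 + 1

22nd century


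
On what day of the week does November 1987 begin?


Target: November 1, 1987
Anchor: Jan 1, 1987. With p = 1987 - 1 = 1986: (p + p//4 - p//100 + p//400) mod 7 = (1986 + 496 - 19 + 4) mod 7 = 2467 mod 7 = 3 -> Thursday (Mon=0 ... Sun=6)
Days before November (Jan-Oct): 304 days
Weekday index = (3 + 304) mod 7 = 6

Sunday


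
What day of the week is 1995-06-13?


Date: June 13, 1995
Anchor: Jan 1, 1995. With p = 1995 - 1 = 1994: (p + p//4 - p//100 + p//400) mod 7 = (1994 + 498 - 19 + 4) mod 7 = 2477 mod 7 = 6 -> Sunday (Mon=0 ... Sun=6)
Days before June (Jan-May): 151; offset = 151 + 13 - 1 = 163
Weekday index = (6 + 163) mod 7 = 1

Day of the week: Tuesday


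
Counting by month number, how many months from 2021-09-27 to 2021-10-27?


From September 2021 to October 2021
0 years * 12 = 0 months, plus 1 month = 1

1 month


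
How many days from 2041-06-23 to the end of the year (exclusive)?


Day of year: 174 of 365
Remaining = 365 - 174

191 days


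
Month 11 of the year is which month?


Month 11 of 12

November


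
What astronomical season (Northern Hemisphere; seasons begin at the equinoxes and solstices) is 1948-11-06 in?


Date: November 6
Astronomical Autumn (approx.; exact equinox/solstice day varies by year): September 22 to December 20
November 6 falls within the Autumn window

Autumn


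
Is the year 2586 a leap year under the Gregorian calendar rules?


Gregorian leap year rule: divisible by 4, but not by 100, unless also by 400.
2586 is not divisible by 4 -> not a leap year

No


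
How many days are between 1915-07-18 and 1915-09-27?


From 1915-07-18 to 1915-09-27
1915-07-18: days before July = 31 + 28 + 31 + 30 + 31 + 30 = 181 (1915 is not a leap year); day of year = 181 + 18 = 199
1915-09-27: days before September = 31 + 28 + 31 + 30 + 31 + 30 + 31 + 31 = 243 (1915 is not a leap year); day of year = 243 + 27 = 270
Same year: 270 - 199 = 71

71 days


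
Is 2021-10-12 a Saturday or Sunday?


Anchor: Jan 1, 2021. With p = 2021 - 1 = 2020: (p + p//4 - p//100 + p//400) mod 7 = (2020 + 505 - 20 + 5) mod 7 = 2510 mod 7 = 4 -> Friday (Mon=0 ... Sun=6)
Day of year: 285; offset = 284
Weekday index = (4 + 284) mod 7 = 1 -> Tuesday
Weekend days: Saturday, Sunday

No


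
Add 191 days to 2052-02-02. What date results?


Start: 2052-02-02, add 191 days
February 2052 has 29 days: 29 - 2 = 27 days to February 29 -> 164 left
March 2052 has 31 days -> 133 left
April 2052 has 30 days -> 103 left
May 2052 has 31 days -> 72 left
June 2052 has 30 days -> 42 left
July 2052 has 31 days -> 11 left
August 2052: 11 <= 31 -> lands on August 11

Result: 2052-08-11


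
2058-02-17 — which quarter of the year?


Month: February (month 2)
Q1: Jan-Mar, Q2: Apr-Jun, Q3: Jul-Sep, Q4: Oct-Dec

Q1


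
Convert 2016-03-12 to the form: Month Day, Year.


ISO 2016-03-12 parses as year=2016, month=03, day=12
Month 3 -> March

March 12, 2016


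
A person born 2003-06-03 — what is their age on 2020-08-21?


Birth: 2003-06-03
Reference: 2020-08-21
Year difference: 2020 - 2003 = 17

17 years old


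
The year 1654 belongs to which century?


Century = (year - 1) // 100 + 1
= (1654 - 1) // 100 + 1
= 1653 // 100 + 1
= 16 + 1

17th century


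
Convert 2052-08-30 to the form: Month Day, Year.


ISO 2052-08-30 parses as year=2052, month=08, day=30
Month 8 -> August

August 30, 2052


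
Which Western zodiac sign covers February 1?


Date: February 1
Conventional tropical zodiac dates: Aquarius from January 20 onward; Pisces starts February 19
February 1 falls within the Aquarius range

Aquarius


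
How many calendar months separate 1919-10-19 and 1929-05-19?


From October 1919 to May 1929
10 years * 12 = 120 months, minus 5 months = 115

115 months


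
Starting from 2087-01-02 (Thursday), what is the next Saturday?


Current: Thursday
Target: Saturday
Days ahead: 2

Next Saturday: 2087-01-04


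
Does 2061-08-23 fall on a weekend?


Anchor: Jan 1, 2061. With p = 2061 - 1 = 2060: (p + p//4 - p//100 + p//400) mod 7 = (2060 + 515 - 20 + 5) mod 7 = 2560 mod 7 = 5 -> Saturday (Mon=0 ... Sun=6)
Day of year: 235; offset = 234
Weekday index = (5 + 234) mod 7 = 1 -> Tuesday
Weekend days: Saturday, Sunday

No


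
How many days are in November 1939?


November 1939

30 days


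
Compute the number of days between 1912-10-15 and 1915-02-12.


From 1912-10-15 to 1915-02-12
1912-10-15: days before October = 31 + 29 + 31 + 30 + 31 + 30 + 31 + 31 + 30 = 274 (1912 is a leap year); day of year = 274 + 15 = 289
1915-02-12: days before February = 31; day of year = 31 + 12 = 43
Rest of 1912: 366 - 289 = 77
Full years 1913 (365), 1914 (365): 730
Total = 77 + 730 + 43 = 850

850 days


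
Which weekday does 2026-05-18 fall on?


Date: May 18, 2026
Anchor: Jan 1, 2026. With p = 2026 - 1 = 2025: (p + p//4 - p//100 + p//400) mod 7 = (2025 + 506 - 20 + 5) mod 7 = 2516 mod 7 = 3 -> Thursday (Mon=0 ... Sun=6)
Days before May (Jan-Apr): 120; offset = 120 + 18 - 1 = 137
Weekday index = (3 + 137) mod 7 = 0

Day of the week: Monday


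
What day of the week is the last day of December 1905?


December 1905 has 31 days
Anchor: Jan 1, 1905. With p = 1905 - 1 = 1904: (p + p//4 - p//100 + p//400) mod 7 = (1904 + 476 - 19 + 4) mod 7 = 2365 mod 7 = 6 -> Sunday (Mon=0 ... Sun=6)
Days before December (Jan-Nov): 334; December 1 index = (6 + 334) mod 7 = 4 -> Friday
Last day offset: 31 - 1 = 30 days
Weekday index = (4 + 30) mod 7 = 6

Sunday, December 31


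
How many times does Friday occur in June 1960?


June 1960 has 30 days
Anchor: Jan 1, 1960. With p = 1960 - 1 = 1959: (p + p//4 - p//100 + p//400) mod 7 = (1959 + 489 - 19 + 4) mod 7 = 2433 mod 7 = 4 -> Friday (Mon=0 ... Sun=6)
Days before June (Jan-May): 152; June 1 index = (4 + 152) mod 7 = 2 -> Wednesday
First Friday is June 3
Fridays: 3, 10, 17, 24

4 Fridays


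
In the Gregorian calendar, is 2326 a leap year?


Gregorian leap year rule: divisible by 4, but not by 100, unless also by 400.
2326 is not divisible by 4 -> not a leap year

No


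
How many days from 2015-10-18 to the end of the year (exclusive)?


Day of year: 291 of 365
Remaining = 365 - 291

74 days


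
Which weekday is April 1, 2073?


Target: April 1, 2073
Anchor: Jan 1, 2073. With p = 2073 - 1 = 2072: (p + p//4 - p//100 + p//400) mod 7 = (2072 + 518 - 20 + 5) mod 7 = 2575 mod 7 = 6 -> Sunday (Mon=0 ... Sun=6)
Days before April (Jan-Mar): 90 days
Weekday index = (6 + 90) mod 7 = 5

Saturday


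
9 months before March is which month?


March is month 3
3 - 9 = -6; wrap: -6 + 12 = 6

June


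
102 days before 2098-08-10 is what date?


Start: 2098-08-10, subtract 102 days
Back 10 days from August 10 reaches July 31, 2098 -> 92 left
July 2098 has 31 days -> back to June 30, 2098 -> 61 left
June 2098 has 30 days -> back to May 31, 2098 -> 31 left
May 2098 has 31 days -> back to April 30, 2098 -> 0 left
April 2098: 30 - 0 = 30 -> lands on April 30

Result: 2098-04-30


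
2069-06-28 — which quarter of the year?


Month: June (month 6)
Q1: Jan-Mar, Q2: Apr-Jun, Q3: Jul-Sep, Q4: Oct-Dec

Q2


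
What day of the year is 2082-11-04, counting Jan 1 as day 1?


Date: November 4, 2082
Days in months 1 through 10: 304
Plus 4 days in November

Day of year: 308


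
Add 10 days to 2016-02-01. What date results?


Start: 2016-02-01, add 10 days
February 2016 has 29 days; 1 + 10 = 11 stays within February

Result: 2016-02-11


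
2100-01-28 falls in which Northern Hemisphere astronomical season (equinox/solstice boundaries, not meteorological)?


Date: January 28
Astronomical Winter (approx.; exact equinox/solstice day varies by year): December 21 to March 19
January 28 falls within the Winter window

Winter


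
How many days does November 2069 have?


November 2069

30 days


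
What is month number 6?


Month 6 of 12

June


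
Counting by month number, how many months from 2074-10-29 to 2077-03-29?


From October 2074 to March 2077
3 years * 12 = 36 months, minus 7 months = 29

29 months


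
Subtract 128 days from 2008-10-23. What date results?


Start: 2008-10-23, subtract 128 days
Back 23 days from October 23 reaches September 30, 2008 -> 105 left
September 2008 has 30 days -> back to August 31, 2008 -> 75 left
August 2008 has 31 days -> back to July 31, 2008 -> 44 left
July 2008 has 31 days -> back to June 30, 2008 -> 13 left
June 2008: 30 - 13 = 17 -> lands on June 17

Result: 2008-06-17


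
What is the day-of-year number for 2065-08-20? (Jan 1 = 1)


Date: August 20, 2065
Days in months 1 through 7: 212
Plus 20 days in August

Day of year: 232


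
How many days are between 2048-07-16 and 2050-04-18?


From 2048-07-16 to 2050-04-18
2048-07-16: days before July = 31 + 29 + 31 + 30 + 31 + 30 = 182 (2048 is a leap year); day of year = 182 + 16 = 198
2050-04-18: days before April = 31 + 28 + 31 = 90 (2050 is not a leap year); day of year = 90 + 18 = 108
Rest of 2048: 366 - 198 = 168
Full years 2049 (365): 365
Total = 168 + 365 + 108 = 641

641 days


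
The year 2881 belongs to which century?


Century = (year - 1) // 100 + 1
= (2881 - 1) // 100 + 1
= 2880 // 100 + 1
= 28 + 1

29th century


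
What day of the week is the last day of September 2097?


September 2097 has 30 days
Anchor: Jan 1, 2097. With p = 2097 - 1 = 2096: (p + p//4 - p//100 + p//400) mod 7 = (2096 + 524 - 20 + 5) mod 7 = 2605 mod 7 = 1 -> Tuesday (Mon=0 ... Sun=6)
Days before September (Jan-Aug): 243; September 1 index = (1 + 243) mod 7 = 6 -> Sunday
Last day offset: 30 - 1 = 29 days
Weekday index = (6 + 29) mod 7 = 0

Monday, September 30


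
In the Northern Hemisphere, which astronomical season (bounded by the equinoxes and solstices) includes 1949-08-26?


Date: August 26
Astronomical Summer (approx.; exact equinox/solstice day varies by year): June 21 to September 21
August 26 falls within the Summer window

Summer


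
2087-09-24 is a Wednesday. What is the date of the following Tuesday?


Current: Wednesday
Target: Tuesday
Days ahead: 6

Next Tuesday: 2087-09-30


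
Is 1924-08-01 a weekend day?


Anchor: Jan 1, 1924. With p = 1924 - 1 = 1923: (p + p//4 - p//100 + p//400) mod 7 = (1923 + 480 - 19 + 4) mod 7 = 2388 mod 7 = 1 -> Tuesday (Mon=0 ... Sun=6)
Day of year: 214; offset = 213
Weekday index = (1 + 213) mod 7 = 4 -> Friday
Weekend days: Saturday, Sunday

No


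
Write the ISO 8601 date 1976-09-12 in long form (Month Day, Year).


ISO 1976-09-12 parses as year=1976, month=09, day=12
Month 9 -> September

September 12, 1976


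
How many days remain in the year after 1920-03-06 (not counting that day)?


Day of year: 66 of 366
Remaining = 366 - 66

300 days


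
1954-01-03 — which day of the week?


Date: January 3, 1954
Anchor: Jan 1, 1954. With p = 1954 - 1 = 1953: (p + p//4 - p//100 + p//400) mod 7 = (1953 + 488 - 19 + 4) mod 7 = 2426 mod 7 = 4 -> Friday (Mon=0 ... Sun=6)
Days into year = 3 - 1 = 2
Weekday index = (4 + 2) mod 7 = 6

Day of the week: Sunday


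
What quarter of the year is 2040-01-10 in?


Month: January (month 1)
Q1: Jan-Mar, Q2: Apr-Jun, Q3: Jul-Sep, Q4: Oct-Dec

Q1


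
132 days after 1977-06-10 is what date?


Start: 1977-06-10, add 132 days
June 1977 has 30 days: 30 - 10 = 20 days to June 30 -> 112 left
July 1977 has 31 days -> 81 left
August 1977 has 31 days -> 50 left
September 1977 has 30 days -> 20 left
October 1977: 20 <= 31 -> lands on October 20

Result: 1977-10-20


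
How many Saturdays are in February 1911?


February 1911 has 28 days
Anchor: Jan 1, 1911. With p = 1911 - 1 = 1910: (p + p//4 - p//100 + p//400) mod 7 = (1910 + 477 - 19 + 4) mod 7 = 2372 mod 7 = 6 -> Sunday (Mon=0 ... Sun=6)
Days before February (Jan): 31; February 1 index = (6 + 31) mod 7 = 2 -> Wednesday
First Saturday is February 4
Saturdays: 4, 11, 18, 25

4 Saturdays


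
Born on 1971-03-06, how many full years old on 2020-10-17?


Birth: 1971-03-06
Reference: 2020-10-17
Year difference: 2020 - 1971 = 49

49 years old


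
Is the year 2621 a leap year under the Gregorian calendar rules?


Gregorian leap year rule: divisible by 4, but not by 100, unless also by 400.
2621 is not divisible by 4 -> not a leap year

No


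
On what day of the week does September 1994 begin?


Target: September 1, 1994
Anchor: Jan 1, 1994. With p = 1994 - 1 = 1993: (p + p//4 - p//100 + p//400) mod 7 = (1993 + 498 - 19 + 4) mod 7 = 2476 mod 7 = 5 -> Saturday (Mon=0 ... Sun=6)
Days before September (Jan-Aug): 243 days
Weekday index = (5 + 243) mod 7 = 3

Thursday


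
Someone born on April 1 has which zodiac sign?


Date: April 1
Conventional tropical zodiac dates: Aries from March 21 onward; Taurus starts April 20
April 1 falls within the Aries range

Aries


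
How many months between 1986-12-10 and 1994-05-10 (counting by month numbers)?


From December 1986 to May 1994
8 years * 12 = 96 months, minus 7 months = 89

89 months


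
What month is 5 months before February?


February is month 2
2 - 5 = -3; wrap: -3 + 12 = 9

September


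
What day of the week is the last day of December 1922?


December 1922 has 31 days
Anchor: Jan 1, 1922. With p = 1922 - 1 = 1921: (p + p//4 - p//100 + p//400) mod 7 = (1921 + 480 - 19 + 4) mod 7 = 2386 mod 7 = 6 -> Sunday (Mon=0 ... Sun=6)
Days before December (Jan-Nov): 334; December 1 index = (6 + 334) mod 7 = 4 -> Friday
Last day offset: 31 - 1 = 30 days
Weekday index = (4 + 30) mod 7 = 6

Sunday, December 31


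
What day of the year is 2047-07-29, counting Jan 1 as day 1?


Date: July 29, 2047
Days in months 1 through 6: 181
Plus 29 days in July

Day of year: 210


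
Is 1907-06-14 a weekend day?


Anchor: Jan 1, 1907. With p = 1907 - 1 = 1906: (p + p//4 - p//100 + p//400) mod 7 = (1906 + 476 - 19 + 4) mod 7 = 2367 mod 7 = 1 -> Tuesday (Mon=0 ... Sun=6)
Day of year: 165; offset = 164
Weekday index = (1 + 164) mod 7 = 4 -> Friday
Weekend days: Saturday, Sunday

No


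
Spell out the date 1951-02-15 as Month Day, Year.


ISO 1951-02-15 parses as year=1951, month=02, day=15
Month 2 -> February

February 15, 1951


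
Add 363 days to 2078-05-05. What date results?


Start: 2078-05-05, add 363 days
May 2078 has 31 days: 31 - 5 = 26 days to May 31 -> 337 left
June 2078 has 30 days -> 307 left
July 2078 has 31 days -> 276 left
August 2078 has 31 days -> 245 left
September 2078 has 30 days -> 215 left
October 2078 has 31 days -> 184 left
November 2078 has 30 days -> 154 left
December 2078 has 31 days -> 123 left
January 2079 has 31 days -> 92 left
February 2079 has 28 days -> 64 left
March 2079 has 31 days -> 33 left
April 2079 has 30 days -> 3 left
May 2079: 3 <= 31 -> lands on May 3

Result: 2079-05-03


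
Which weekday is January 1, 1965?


Target: January 1, 1965
Anchor: Jan 1, 1965. With p = 1965 - 1 = 1964: (p + p//4 - p//100 + p//400) mod 7 = (1964 + 491 - 19 + 4) mod 7 = 2440 mod 7 = 4 -> Friday (Mon=0 ... Sun=6)
Offset from anchor: 0 days
Weekday index = (4 + 0) mod 7 = 4

Friday


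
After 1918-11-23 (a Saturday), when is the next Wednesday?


Current: Saturday
Target: Wednesday
Days ahead: 4

Next Wednesday: 1918-11-27


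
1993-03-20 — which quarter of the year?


Month: March (month 3)
Q1: Jan-Mar, Q2: Apr-Jun, Q3: Jul-Sep, Q4: Oct-Dec

Q1


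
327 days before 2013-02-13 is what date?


Start: 2013-02-13, subtract 327 days
Back 13 days from February 13 reaches January 31, 2013 -> 314 left
January 2013 has 31 days -> back to December 31, 2012 -> 283 left
December 2012 has 31 days -> back to November 30, 2012 -> 252 left
November 2012 has 30 days -> back to October 31, 2012 -> 222 left
October 2012 has 31 days -> back to September 30, 2012 -> 191 left
September 2012 has 30 days -> back to August 31, 2012 -> 161 left
August 2012 has 31 days -> back to July 31, 2012 -> 130 left
July 2012 has 31 days -> back to June 30, 2012 -> 99 left
June 2012 has 30 days -> back to May 31, 2012 -> 69 left
May 2012 has 31 days -> back to April 30, 2012 -> 38 left
April 2012 has 30 days -> back to March 31, 2012 -> 8 left
March 2012: 31 - 8 = 23 -> lands on March 23

Result: 2012-03-23


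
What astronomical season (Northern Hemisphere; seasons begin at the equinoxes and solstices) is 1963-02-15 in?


Date: February 15
Astronomical Winter (approx.; exact equinox/solstice day varies by year): December 21 to March 19
February 15 falls within the Winter window

Winter


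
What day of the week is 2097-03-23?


Date: March 23, 2097
Anchor: Jan 1, 2097. With p = 2097 - 1 = 2096: (p + p//4 - p//100 + p//400) mod 7 = (2096 + 524 - 20 + 5) mod 7 = 2605 mod 7 = 1 -> Tuesday (Mon=0 ... Sun=6)
Days before March (Jan-Feb): 59; offset = 59 + 23 - 1 = 81
Weekday index = (1 + 81) mod 7 = 5

Day of the week: Saturday


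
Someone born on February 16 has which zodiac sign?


Date: February 16
Conventional tropical zodiac dates: Aquarius from January 20 onward; Pisces starts February 19
February 16 falls within the Aquarius range

Aquarius


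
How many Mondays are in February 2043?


February 2043 has 28 days
Anchor: Jan 1, 2043. With p = 2043 - 1 = 2042: (p + p//4 - p//100 + p//400) mod 7 = (2042 + 510 - 20 + 5) mod 7 = 2537 mod 7 = 3 -> Thursday (Mon=0 ... Sun=6)
Days before February (Jan): 31; February 1 index = (3 + 31) mod 7 = 6 -> Sunday
First Monday is February 2
Mondays: 2, 9, 16, 23

4 Mondays


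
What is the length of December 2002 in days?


December 2002

31 days


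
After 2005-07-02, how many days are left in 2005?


Day of year: 183 of 365
Remaining = 365 - 183

182 days


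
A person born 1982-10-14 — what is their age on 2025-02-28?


Birth: 1982-10-14
Reference: 2025-02-28
Year difference: 2025 - 1982 = 43
Birthday not yet reached in 2025, subtract 1

42 years old


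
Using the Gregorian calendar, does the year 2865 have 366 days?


Gregorian leap year rule: divisible by 4, but not by 100, unless also by 400.
2865 is not divisible by 4 -> not a leap year

No


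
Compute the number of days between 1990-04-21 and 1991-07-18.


From 1990-04-21 to 1991-07-18
1990-04-21: days before April = 31 + 28 + 31 = 90 (1990 is not a leap year); day of year = 90 + 21 = 111
1991-07-18: days before July = 31 + 28 + 31 + 30 + 31 + 30 = 181 (1991 is not a leap year); day of year = 181 + 18 = 199
Rest of 1990: 365 - 111 = 254
Total = 254 + 199 = 453

453 days


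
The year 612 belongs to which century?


Century = (year - 1) // 100 + 1
= (612 - 1) // 100 + 1
= 611 // 100 + 1
= 6 + 1

7th century


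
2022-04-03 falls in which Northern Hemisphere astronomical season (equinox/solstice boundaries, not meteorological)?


Date: April 3
Astronomical Spring (approx.; exact equinox/solstice day varies by year): March 20 to June 20
April 3 falls within the Spring window

Spring


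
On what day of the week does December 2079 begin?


Target: December 1, 2079
Anchor: Jan 1, 2079. With p = 2079 - 1 = 2078: (p + p//4 - p//100 + p//400) mod 7 = (2078 + 519 - 20 + 5) mod 7 = 2582 mod 7 = 6 -> Sunday (Mon=0 ... Sun=6)
Days before December (Jan-Nov): 334 days
Weekday index = (6 + 334) mod 7 = 4

Friday


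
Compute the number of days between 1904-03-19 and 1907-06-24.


From 1904-03-19 to 1907-06-24
1904-03-19: days before March = 31 + 29 = 60 (1904 is a leap year); day of year = 60 + 19 = 79
1907-06-24: days before June = 31 + 28 + 31 + 30 + 31 = 151 (1907 is not a leap year); day of year = 151 + 24 = 175
Rest of 1904: 366 - 79 = 287
Full years 1905 (365), 1906 (365): 730
Total = 287 + 730 + 175 = 1192

1192 days
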